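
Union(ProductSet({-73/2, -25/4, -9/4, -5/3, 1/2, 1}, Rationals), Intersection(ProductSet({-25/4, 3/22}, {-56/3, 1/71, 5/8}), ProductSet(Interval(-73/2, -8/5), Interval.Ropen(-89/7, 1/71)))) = ProductSet({-73/2, -25/4, -9/4, -5/3, 1/2, 1}, Rationals)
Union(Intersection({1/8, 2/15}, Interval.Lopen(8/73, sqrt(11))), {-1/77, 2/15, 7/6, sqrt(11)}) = {-1/77, 1/8, 2/15, 7/6, sqrt(11)}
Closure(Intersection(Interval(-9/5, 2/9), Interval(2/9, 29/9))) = {2/9}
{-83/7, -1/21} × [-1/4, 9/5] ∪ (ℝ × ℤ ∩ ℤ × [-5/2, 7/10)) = (ℤ × {-2, -1, 0}) ∪ ({-83/7, -1/21} × [-1/4, 9/5])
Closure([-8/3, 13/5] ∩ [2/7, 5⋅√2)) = [2/7, 13/5]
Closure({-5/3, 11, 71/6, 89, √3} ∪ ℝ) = ℝ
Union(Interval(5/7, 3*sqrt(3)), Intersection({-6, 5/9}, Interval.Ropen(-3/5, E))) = Union({5/9}, Interval(5/7, 3*sqrt(3)))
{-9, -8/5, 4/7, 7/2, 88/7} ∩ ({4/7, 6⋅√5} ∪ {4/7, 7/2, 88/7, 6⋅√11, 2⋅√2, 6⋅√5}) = {4/7, 7/2, 88/7}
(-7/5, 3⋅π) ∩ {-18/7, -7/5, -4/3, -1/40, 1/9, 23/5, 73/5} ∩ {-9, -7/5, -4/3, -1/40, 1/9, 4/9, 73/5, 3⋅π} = {-4/3, -1/40, 1/9}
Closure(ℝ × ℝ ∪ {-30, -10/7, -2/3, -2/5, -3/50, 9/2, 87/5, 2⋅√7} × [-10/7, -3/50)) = ℝ × ℝ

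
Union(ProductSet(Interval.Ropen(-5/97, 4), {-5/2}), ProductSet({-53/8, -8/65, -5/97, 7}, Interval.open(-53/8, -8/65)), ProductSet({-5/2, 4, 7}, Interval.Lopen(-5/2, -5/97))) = Union(ProductSet({-5/2, 4, 7}, Interval.Lopen(-5/2, -5/97)), ProductSet({-53/8, -8/65, -5/97, 7}, Interval.open(-53/8, -8/65)), ProductSet(Interval.Ropen(-5/97, 4), {-5/2}))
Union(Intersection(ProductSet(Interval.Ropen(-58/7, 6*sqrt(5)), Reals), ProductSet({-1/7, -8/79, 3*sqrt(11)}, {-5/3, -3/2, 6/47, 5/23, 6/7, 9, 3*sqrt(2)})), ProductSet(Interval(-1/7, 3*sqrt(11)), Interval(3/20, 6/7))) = Union(ProductSet({-1/7, -8/79, 3*sqrt(11)}, {-5/3, -3/2, 6/47, 5/23, 6/7, 9, 3*sqrt(2)}), ProductSet(Interval(-1/7, 3*sqrt(11)), Interval(3/20, 6/7)))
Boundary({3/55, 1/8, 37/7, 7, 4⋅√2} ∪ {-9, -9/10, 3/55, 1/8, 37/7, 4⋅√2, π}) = {-9, -9/10, 3/55, 1/8, 37/7, 7, 4⋅√2, π}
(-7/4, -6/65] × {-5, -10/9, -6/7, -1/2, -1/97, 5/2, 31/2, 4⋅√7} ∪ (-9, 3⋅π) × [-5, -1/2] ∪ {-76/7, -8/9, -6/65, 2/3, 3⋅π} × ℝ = ({-76/7, -8/9, -6/65, 2/3, 3⋅π} × ℝ) ∪ ((-9, 3⋅π) × [-5, -1/2]) ∪ ((-7/4, -6/65] × {-5, -10/9, -6/7, -1/2, -1/97, 5/2, 31/2, 4⋅√7})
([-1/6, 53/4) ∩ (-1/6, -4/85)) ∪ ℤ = ℤ ∪ (-1/6, -4/85)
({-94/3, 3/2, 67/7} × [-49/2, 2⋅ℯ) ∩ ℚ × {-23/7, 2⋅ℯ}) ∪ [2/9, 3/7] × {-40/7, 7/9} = ({-94/3, 3/2, 67/7} × {-23/7}) ∪ ([2/9, 3/7] × {-40/7, 7/9})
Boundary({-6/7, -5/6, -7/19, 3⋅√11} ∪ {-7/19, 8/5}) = {-6/7, -5/6, -7/19, 8/5, 3⋅√11}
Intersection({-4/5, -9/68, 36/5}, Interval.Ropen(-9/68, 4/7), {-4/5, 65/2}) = EmptySet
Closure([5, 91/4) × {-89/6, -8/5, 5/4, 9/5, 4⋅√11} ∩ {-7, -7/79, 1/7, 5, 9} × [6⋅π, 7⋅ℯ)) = ∅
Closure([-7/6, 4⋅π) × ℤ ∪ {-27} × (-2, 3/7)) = ({-27} × [-2, 3/7]) ∪ ([-7/6, 4⋅π] × ℤ)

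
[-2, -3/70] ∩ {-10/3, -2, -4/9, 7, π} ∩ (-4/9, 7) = ∅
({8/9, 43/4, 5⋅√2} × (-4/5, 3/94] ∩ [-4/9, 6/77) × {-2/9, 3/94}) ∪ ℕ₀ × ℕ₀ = ℕ₀ × ℕ₀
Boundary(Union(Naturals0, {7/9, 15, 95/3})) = Union({7/9, 95/3}, Naturals0)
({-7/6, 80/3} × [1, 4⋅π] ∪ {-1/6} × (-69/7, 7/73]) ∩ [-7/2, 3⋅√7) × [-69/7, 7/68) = {-1/6} × (-69/7, 7/73]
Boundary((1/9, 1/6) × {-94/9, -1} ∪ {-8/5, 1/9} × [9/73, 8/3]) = ({-8/5, 1/9} × [9/73, 8/3]) ∪ ([1/9, 1/6] × {-94/9, -1})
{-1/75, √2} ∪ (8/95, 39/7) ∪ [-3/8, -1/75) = [-3/8, -1/75] ∪ (8/95, 39/7)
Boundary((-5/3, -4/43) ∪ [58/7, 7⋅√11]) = {-5/3, -4/43, 58/7, 7⋅√11}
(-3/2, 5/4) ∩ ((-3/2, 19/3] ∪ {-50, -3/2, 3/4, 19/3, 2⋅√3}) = (-3/2, 5/4)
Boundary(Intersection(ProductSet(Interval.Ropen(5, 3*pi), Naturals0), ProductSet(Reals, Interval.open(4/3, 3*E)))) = ProductSet(Interval(5, 3*pi), Range(2, 9, 1))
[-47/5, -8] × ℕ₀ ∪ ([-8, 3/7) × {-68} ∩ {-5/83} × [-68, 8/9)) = ({-5/83} × {-68}) ∪ ([-47/5, -8] × ℕ₀)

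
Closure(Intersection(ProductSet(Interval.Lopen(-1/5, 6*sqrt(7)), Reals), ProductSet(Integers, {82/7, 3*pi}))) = ProductSet(Range(0, 16, 1), {82/7, 3*pi})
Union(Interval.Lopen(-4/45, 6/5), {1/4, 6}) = Union({6}, Interval.Lopen(-4/45, 6/5))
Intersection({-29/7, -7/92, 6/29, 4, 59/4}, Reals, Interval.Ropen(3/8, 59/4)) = {4}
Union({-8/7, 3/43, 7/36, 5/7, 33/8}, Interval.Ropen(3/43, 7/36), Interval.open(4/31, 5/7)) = Union({-8/7, 33/8}, Interval(3/43, 5/7))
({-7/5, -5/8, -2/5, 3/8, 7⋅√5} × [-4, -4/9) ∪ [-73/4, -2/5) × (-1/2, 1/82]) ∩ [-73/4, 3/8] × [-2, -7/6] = {-7/5, -5/8, -2/5, 3/8} × [-2, -7/6]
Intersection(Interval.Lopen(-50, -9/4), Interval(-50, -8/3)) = Interval.Lopen(-50, -8/3)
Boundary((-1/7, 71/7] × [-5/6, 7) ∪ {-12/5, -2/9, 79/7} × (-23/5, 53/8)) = ({-1/7, 71/7} × [-5/6, 7]) ∪ ([-1/7, 71/7] × {-5/6, 7}) ∪ ({-12/5, -2/9, 79/7} × [-23/5, 53/8])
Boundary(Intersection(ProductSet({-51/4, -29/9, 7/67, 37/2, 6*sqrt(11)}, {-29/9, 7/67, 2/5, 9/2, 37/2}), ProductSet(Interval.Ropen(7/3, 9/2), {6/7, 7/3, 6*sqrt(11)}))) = EmptySet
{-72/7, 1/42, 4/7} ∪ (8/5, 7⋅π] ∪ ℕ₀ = {-72/7, 1/42, 4/7} ∪ ℕ₀ ∪ (8/5, 7⋅π]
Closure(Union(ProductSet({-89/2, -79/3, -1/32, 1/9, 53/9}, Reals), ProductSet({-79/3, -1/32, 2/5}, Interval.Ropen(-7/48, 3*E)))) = Union(ProductSet({-79/3, -1/32, 2/5}, Interval(-7/48, 3*E)), ProductSet({-89/2, -79/3, -1/32, 1/9, 53/9}, Reals))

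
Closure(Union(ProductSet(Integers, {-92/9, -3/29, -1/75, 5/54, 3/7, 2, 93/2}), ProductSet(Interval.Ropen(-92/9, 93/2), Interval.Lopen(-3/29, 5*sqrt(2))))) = Union(ProductSet({-92/9, 93/2}, Interval(-3/29, 5*sqrt(2))), ProductSet(Integers, {-92/9, -3/29, -1/75, 5/54, 3/7, 2, 93/2}), ProductSet(Interval(-92/9, 93/2), {-3/29, 5*sqrt(2)}), ProductSet(Interval.Ropen(-92/9, 93/2), Interval.Lopen(-3/29, 5*sqrt(2))))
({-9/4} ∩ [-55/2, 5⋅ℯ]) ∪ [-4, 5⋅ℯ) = [-4, 5⋅ℯ)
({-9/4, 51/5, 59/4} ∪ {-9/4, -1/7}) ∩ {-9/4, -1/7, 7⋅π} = {-9/4, -1/7}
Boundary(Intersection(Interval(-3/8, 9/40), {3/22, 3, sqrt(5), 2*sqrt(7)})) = {3/22}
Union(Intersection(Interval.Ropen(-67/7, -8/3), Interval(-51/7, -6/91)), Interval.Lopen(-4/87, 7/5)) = Union(Interval.Ropen(-51/7, -8/3), Interval.Lopen(-4/87, 7/5))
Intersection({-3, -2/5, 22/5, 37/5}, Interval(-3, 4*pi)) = {-3, -2/5, 22/5, 37/5}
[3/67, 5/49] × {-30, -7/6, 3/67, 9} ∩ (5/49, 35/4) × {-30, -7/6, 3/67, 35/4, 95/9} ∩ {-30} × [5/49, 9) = ∅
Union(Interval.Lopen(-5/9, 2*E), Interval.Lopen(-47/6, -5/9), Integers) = Union(Integers, Interval.Lopen(-47/6, 2*E))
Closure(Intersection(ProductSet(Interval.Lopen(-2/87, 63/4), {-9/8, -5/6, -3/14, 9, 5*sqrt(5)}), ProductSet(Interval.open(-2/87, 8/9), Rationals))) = ProductSet(Interval(-2/87, 8/9), {-9/8, -5/6, -3/14, 9})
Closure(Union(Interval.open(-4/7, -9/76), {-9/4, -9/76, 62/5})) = Union({-9/4, 62/5}, Interval(-4/7, -9/76))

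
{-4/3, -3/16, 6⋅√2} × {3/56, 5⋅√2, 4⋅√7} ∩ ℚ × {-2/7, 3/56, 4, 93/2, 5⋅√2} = {-4/3, -3/16} × {3/56, 5⋅√2}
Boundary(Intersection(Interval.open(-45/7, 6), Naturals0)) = Range(0, 6, 1)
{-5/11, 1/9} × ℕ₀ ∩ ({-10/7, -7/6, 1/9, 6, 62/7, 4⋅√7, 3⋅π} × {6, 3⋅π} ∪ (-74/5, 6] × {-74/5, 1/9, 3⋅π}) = {1/9} × {6}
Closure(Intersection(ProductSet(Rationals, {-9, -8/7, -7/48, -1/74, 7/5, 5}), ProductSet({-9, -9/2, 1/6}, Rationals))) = ProductSet({-9, -9/2, 1/6}, {-9, -8/7, -7/48, -1/74, 7/5, 5})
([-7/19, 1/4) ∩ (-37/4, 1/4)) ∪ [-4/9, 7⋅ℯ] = [-4/9, 7⋅ℯ]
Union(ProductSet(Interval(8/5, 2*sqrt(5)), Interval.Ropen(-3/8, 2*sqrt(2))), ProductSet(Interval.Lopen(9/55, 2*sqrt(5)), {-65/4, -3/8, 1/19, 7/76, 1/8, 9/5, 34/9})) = Union(ProductSet(Interval.Lopen(9/55, 2*sqrt(5)), {-65/4, -3/8, 1/19, 7/76, 1/8, 9/5, 34/9}), ProductSet(Interval(8/5, 2*sqrt(5)), Interval.Ropen(-3/8, 2*sqrt(2))))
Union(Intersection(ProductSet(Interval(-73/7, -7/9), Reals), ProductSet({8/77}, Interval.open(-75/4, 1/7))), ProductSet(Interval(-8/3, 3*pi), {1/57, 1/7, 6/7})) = ProductSet(Interval(-8/3, 3*pi), {1/57, 1/7, 6/7})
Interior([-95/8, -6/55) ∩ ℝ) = (-95/8, -6/55)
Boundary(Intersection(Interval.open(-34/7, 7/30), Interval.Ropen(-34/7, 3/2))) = {-34/7, 7/30}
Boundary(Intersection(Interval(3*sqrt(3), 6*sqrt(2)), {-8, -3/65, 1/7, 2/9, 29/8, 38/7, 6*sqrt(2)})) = {38/7, 6*sqrt(2)}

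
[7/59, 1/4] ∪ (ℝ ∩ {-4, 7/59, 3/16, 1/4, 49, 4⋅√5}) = {-4, 49, 4⋅√5} ∪ [7/59, 1/4]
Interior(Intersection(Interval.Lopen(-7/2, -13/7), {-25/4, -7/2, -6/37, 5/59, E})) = EmptySet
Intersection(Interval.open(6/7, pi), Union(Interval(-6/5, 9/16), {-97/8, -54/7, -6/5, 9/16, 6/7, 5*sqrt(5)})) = EmptySet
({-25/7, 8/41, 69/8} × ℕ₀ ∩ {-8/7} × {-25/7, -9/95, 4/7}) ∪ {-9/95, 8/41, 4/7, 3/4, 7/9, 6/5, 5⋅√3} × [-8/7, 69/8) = {-9/95, 8/41, 4/7, 3/4, 7/9, 6/5, 5⋅√3} × [-8/7, 69/8)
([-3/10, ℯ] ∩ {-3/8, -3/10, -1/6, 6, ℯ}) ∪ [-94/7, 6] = [-94/7, 6]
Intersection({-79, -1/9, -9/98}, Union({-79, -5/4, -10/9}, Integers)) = {-79}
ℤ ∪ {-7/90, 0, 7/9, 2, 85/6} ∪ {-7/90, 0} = ℤ ∪ {-7/90, 7/9, 85/6}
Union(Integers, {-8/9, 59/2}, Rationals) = Rationals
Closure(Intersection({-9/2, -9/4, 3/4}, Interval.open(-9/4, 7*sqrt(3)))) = {3/4}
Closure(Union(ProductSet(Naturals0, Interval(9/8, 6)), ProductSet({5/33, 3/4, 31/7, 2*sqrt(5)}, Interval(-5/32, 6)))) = Union(ProductSet({5/33, 3/4, 31/7, 2*sqrt(5)}, Interval(-5/32, 6)), ProductSet(Naturals0, Interval(9/8, 6)))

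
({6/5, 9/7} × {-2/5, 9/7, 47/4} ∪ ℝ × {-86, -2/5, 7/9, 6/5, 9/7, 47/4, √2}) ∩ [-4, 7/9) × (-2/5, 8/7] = [-4, 7/9) × {7/9}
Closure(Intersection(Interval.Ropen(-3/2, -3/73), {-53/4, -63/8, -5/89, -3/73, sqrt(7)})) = {-5/89}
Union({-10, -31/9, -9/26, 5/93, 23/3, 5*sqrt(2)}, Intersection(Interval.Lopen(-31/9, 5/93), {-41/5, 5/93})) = {-10, -31/9, -9/26, 5/93, 23/3, 5*sqrt(2)}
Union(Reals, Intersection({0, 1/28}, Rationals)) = Reals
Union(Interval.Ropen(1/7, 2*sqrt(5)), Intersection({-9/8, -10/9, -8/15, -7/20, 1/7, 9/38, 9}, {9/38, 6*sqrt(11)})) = Interval.Ropen(1/7, 2*sqrt(5))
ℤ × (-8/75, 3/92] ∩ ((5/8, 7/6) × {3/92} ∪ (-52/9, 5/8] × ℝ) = ({1} × {3/92}) ∪ ({-5, -4, …, 0} × (-8/75, 3/92])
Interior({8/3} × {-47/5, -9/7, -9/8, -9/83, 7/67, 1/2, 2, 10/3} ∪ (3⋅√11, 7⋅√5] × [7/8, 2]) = (3⋅√11, 7⋅√5) × (7/8, 2)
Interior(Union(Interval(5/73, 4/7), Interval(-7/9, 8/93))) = Interval.open(-7/9, 4/7)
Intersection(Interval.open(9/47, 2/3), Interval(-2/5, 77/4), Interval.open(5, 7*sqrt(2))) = EmptySet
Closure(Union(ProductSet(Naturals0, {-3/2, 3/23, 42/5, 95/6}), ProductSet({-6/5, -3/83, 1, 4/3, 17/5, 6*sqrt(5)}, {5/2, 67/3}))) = Union(ProductSet({-6/5, -3/83, 1, 4/3, 17/5, 6*sqrt(5)}, {5/2, 67/3}), ProductSet(Naturals0, {-3/2, 3/23, 42/5, 95/6}))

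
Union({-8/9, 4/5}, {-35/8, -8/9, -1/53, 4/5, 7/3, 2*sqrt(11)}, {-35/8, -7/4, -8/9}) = {-35/8, -7/4, -8/9, -1/53, 4/5, 7/3, 2*sqrt(11)}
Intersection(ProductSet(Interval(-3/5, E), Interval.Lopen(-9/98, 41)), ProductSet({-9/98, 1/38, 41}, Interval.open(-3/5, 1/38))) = ProductSet({-9/98, 1/38}, Interval.open(-9/98, 1/38))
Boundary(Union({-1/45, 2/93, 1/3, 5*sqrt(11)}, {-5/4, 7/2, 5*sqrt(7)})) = {-5/4, -1/45, 2/93, 1/3, 7/2, 5*sqrt(11), 5*sqrt(7)}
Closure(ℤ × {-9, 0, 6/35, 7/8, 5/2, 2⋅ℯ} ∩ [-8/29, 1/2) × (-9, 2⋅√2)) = {0} × {0, 6/35, 7/8, 5/2}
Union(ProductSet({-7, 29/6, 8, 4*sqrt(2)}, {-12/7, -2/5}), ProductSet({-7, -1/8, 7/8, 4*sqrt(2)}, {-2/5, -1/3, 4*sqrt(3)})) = Union(ProductSet({-7, -1/8, 7/8, 4*sqrt(2)}, {-2/5, -1/3, 4*sqrt(3)}), ProductSet({-7, 29/6, 8, 4*sqrt(2)}, {-12/7, -2/5}))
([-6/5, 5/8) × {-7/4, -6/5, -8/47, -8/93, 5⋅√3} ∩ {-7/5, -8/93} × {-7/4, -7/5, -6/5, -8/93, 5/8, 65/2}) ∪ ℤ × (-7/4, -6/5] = ({-8/93} × {-7/4, -6/5, -8/93}) ∪ (ℤ × (-7/4, -6/5])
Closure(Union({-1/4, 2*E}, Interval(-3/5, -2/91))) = Union({2*E}, Interval(-3/5, -2/91))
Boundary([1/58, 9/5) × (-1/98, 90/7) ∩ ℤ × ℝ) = {1} × [-1/98, 90/7]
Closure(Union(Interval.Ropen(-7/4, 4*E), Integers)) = Union(Integers, Interval(-7/4, 4*E))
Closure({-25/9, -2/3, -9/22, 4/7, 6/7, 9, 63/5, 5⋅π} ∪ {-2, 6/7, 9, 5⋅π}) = {-25/9, -2, -2/3, -9/22, 4/7, 6/7, 9, 63/5, 5⋅π}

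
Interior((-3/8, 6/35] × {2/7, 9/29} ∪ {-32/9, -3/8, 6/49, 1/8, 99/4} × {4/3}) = ∅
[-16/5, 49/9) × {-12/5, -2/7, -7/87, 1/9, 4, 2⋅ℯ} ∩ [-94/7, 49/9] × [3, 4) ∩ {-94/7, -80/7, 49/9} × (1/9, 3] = ∅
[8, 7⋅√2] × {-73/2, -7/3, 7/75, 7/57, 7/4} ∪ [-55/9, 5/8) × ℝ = ([-55/9, 5/8) × ℝ) ∪ ([8, 7⋅√2] × {-73/2, -7/3, 7/75, 7/57, 7/4})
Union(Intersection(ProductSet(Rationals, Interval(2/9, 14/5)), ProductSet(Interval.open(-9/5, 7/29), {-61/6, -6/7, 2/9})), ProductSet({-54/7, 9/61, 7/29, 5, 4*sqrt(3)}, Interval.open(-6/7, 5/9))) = Union(ProductSet({-54/7, 9/61, 7/29, 5, 4*sqrt(3)}, Interval.open(-6/7, 5/9)), ProductSet(Intersection(Interval.open(-9/5, 7/29), Rationals), {2/9}))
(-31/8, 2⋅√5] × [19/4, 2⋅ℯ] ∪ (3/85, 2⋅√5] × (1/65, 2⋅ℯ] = ((-31/8, 2⋅√5] × [19/4, 2⋅ℯ]) ∪ ((3/85, 2⋅√5] × (1/65, 2⋅ℯ])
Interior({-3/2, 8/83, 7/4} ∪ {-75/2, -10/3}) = ∅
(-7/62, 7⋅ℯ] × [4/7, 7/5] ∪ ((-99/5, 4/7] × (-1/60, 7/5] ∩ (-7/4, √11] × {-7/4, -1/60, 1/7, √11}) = ((-7/4, 4/7] × {1/7}) ∪ ((-7/62, 7⋅ℯ] × [4/7, 7/5])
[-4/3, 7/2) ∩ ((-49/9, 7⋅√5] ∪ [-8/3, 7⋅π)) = [-4/3, 7/2)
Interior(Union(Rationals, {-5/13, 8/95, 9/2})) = EmptySet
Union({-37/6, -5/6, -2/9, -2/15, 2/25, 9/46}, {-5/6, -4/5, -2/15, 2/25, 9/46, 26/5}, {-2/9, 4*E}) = {-37/6, -5/6, -4/5, -2/9, -2/15, 2/25, 9/46, 26/5, 4*E}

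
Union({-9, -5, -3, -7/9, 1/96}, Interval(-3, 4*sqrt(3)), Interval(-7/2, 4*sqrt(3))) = Union({-9, -5}, Interval(-7/2, 4*sqrt(3)))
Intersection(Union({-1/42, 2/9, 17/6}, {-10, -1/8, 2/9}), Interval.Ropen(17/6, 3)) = {17/6}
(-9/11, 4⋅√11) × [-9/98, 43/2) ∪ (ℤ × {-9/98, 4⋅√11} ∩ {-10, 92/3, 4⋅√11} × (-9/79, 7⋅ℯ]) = ({-10} × {-9/98, 4⋅√11}) ∪ ((-9/11, 4⋅√11) × [-9/98, 43/2))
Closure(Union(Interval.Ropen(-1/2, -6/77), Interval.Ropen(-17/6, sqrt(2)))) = Interval(-17/6, sqrt(2))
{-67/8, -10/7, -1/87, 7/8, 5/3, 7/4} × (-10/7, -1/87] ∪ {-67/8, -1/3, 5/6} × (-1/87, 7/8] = ({-67/8, -1/3, 5/6} × (-1/87, 7/8]) ∪ ({-67/8, -10/7, -1/87, 7/8, 5/3, 7/4} × (-10/7, -1/87])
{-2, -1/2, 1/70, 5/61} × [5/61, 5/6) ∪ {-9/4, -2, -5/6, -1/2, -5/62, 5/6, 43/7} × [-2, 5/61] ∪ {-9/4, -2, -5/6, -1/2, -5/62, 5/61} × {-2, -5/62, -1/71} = ({-2, -1/2, 1/70, 5/61} × [5/61, 5/6)) ∪ ({-9/4, -2, -5/6, -1/2, -5/62, 5/61} × {-2, -5/62, -1/71}) ∪ ({-9/4, -2, -5/6, -1/2, -5/62, 5/6, 43/7} × [-2, 5/61])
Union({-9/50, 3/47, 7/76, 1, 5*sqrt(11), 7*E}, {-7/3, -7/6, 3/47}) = {-7/3, -7/6, -9/50, 3/47, 7/76, 1, 5*sqrt(11), 7*E}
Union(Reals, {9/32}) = Reals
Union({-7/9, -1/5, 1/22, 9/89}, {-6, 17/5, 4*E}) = {-6, -7/9, -1/5, 1/22, 9/89, 17/5, 4*E}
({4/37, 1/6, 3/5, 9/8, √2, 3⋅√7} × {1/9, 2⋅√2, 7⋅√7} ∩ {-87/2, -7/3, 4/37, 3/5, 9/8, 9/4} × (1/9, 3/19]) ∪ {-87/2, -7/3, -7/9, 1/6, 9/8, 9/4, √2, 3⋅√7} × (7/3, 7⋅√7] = {-87/2, -7/3, -7/9, 1/6, 9/8, 9/4, √2, 3⋅√7} × (7/3, 7⋅√7]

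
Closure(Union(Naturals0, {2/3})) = Union({2/3}, Naturals0)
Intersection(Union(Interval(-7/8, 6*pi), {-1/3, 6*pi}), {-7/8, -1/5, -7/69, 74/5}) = {-7/8, -1/5, -7/69, 74/5}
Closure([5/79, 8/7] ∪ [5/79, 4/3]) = [5/79, 4/3]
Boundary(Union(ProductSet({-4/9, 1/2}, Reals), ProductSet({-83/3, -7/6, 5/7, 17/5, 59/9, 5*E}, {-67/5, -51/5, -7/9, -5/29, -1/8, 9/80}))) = Union(ProductSet({-4/9, 1/2}, Reals), ProductSet({-83/3, -7/6, 5/7, 17/5, 59/9, 5*E}, {-67/5, -51/5, -7/9, -5/29, -1/8, 9/80}))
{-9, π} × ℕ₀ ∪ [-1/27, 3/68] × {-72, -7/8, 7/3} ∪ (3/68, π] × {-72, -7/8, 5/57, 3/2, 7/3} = ({-9, π} × ℕ₀) ∪ ([-1/27, 3/68] × {-72, -7/8, 7/3}) ∪ ((3/68, π] × {-72, -7/8, 5/57, 3/2, 7/3})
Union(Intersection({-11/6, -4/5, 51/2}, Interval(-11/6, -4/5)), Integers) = Union({-11/6, -4/5}, Integers)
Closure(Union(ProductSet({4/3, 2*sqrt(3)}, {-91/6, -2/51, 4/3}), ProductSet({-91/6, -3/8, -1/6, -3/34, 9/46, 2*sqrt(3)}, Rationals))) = Union(ProductSet({4/3, 2*sqrt(3)}, {-91/6, -2/51, 4/3}), ProductSet({-91/6, -3/8, -1/6, -3/34, 9/46, 2*sqrt(3)}, Reals))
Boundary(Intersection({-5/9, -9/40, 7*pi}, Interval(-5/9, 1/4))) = {-5/9, -9/40}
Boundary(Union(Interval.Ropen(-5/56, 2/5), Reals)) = EmptySet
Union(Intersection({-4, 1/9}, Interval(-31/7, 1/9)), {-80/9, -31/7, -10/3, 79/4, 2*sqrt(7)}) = {-80/9, -31/7, -4, -10/3, 1/9, 79/4, 2*sqrt(7)}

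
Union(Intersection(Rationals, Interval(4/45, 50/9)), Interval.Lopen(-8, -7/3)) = Union(Intersection(Interval(4/45, 50/9), Rationals), Interval.Lopen(-8, -7/3))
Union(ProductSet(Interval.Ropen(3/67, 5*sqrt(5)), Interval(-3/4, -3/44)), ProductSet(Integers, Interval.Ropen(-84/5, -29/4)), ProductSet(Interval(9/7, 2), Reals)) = Union(ProductSet(Integers, Interval.Ropen(-84/5, -29/4)), ProductSet(Interval.Ropen(3/67, 5*sqrt(5)), Interval(-3/4, -3/44)), ProductSet(Interval(9/7, 2), Reals))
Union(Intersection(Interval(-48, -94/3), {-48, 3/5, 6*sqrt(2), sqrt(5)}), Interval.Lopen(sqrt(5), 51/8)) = Union({-48}, Interval.Lopen(sqrt(5), 51/8))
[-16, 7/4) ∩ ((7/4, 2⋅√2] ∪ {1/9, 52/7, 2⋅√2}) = {1/9}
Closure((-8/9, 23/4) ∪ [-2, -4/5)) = [-2, 23/4]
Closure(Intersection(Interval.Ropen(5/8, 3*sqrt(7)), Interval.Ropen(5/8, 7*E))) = Interval(5/8, 3*sqrt(7))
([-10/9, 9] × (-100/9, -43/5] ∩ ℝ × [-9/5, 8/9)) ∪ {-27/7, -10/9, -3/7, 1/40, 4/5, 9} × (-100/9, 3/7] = {-27/7, -10/9, -3/7, 1/40, 4/5, 9} × (-100/9, 3/7]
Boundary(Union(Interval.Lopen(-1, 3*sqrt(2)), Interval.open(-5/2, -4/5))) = {-5/2, 3*sqrt(2)}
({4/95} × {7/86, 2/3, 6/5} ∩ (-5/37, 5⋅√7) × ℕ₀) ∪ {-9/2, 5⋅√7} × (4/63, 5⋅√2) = {-9/2, 5⋅√7} × (4/63, 5⋅√2)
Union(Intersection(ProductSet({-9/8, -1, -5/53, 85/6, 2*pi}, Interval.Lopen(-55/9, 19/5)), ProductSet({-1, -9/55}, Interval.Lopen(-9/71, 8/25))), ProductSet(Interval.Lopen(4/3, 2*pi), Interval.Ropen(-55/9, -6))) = Union(ProductSet({-1}, Interval.Lopen(-9/71, 8/25)), ProductSet(Interval.Lopen(4/3, 2*pi), Interval.Ropen(-55/9, -6)))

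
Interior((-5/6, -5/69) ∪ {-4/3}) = (-5/6, -5/69)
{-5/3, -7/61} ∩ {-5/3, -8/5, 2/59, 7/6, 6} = {-5/3}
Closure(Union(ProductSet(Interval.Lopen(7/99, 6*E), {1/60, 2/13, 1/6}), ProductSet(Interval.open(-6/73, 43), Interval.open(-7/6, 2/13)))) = Union(ProductSet({-6/73, 43}, Interval(-7/6, 2/13)), ProductSet(Interval(-6/73, 43), {-7/6, 2/13}), ProductSet(Interval.open(-6/73, 43), Interval.open(-7/6, 2/13)), ProductSet(Interval(7/99, 6*E), {2/13, 1/6}), ProductSet(Interval.Lopen(7/99, 6*E), {1/60, 2/13, 1/6}))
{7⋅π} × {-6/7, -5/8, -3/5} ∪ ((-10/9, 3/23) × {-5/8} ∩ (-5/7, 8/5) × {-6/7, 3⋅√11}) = {7⋅π} × {-6/7, -5/8, -3/5}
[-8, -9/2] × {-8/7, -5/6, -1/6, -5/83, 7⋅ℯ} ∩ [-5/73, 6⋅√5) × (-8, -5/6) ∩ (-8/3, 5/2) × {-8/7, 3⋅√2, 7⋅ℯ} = ∅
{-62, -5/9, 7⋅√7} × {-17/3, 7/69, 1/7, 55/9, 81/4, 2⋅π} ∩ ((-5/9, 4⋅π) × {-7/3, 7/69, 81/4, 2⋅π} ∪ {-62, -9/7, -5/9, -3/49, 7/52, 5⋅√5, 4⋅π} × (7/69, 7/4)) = {-62, -5/9} × {1/7}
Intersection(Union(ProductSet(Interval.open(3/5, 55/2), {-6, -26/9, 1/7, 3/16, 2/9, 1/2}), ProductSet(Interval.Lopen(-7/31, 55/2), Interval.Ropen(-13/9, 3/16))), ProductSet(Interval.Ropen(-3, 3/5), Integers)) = ProductSet(Interval.open(-7/31, 3/5), Range(-1, 1, 1))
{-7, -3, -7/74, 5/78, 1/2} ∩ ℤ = {-7, -3}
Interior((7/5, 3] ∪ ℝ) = (-∞, ∞)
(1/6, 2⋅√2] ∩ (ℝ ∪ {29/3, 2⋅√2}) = (1/6, 2⋅√2]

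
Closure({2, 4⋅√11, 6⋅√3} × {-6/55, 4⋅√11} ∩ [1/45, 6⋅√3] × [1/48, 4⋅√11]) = {2, 6⋅√3} × {4⋅√11}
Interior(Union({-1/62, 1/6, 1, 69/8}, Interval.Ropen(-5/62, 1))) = Interval.open(-5/62, 1)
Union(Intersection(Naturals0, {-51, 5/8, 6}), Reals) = Reals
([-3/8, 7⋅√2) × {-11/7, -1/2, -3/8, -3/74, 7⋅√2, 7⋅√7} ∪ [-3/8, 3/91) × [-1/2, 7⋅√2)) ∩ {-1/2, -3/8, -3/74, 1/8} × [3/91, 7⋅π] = ({-3/8, -3/74} × [3/91, 7⋅√2)) ∪ ({-3/8, -3/74, 1/8} × {7⋅√2, 7⋅√7})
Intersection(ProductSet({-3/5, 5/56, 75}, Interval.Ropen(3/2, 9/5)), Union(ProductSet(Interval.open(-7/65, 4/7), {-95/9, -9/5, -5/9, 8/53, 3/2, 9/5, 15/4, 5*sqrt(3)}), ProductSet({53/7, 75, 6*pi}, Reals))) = Union(ProductSet({5/56}, {3/2}), ProductSet({75}, Interval.Ropen(3/2, 9/5)))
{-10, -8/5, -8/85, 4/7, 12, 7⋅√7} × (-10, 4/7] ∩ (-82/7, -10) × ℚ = ∅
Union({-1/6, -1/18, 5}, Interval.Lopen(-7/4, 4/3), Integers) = Union(Integers, Interval.Lopen(-7/4, 4/3))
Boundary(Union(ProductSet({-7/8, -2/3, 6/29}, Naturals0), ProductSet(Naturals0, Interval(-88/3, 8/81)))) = Union(ProductSet({-7/8, -2/3, 6/29}, Naturals0), ProductSet(Naturals0, Interval(-88/3, 8/81)))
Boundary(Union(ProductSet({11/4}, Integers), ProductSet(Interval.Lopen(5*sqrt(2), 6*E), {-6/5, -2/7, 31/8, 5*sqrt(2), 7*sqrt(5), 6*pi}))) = Union(ProductSet({11/4}, Integers), ProductSet(Interval(5*sqrt(2), 6*E), {-6/5, -2/7, 31/8, 5*sqrt(2), 7*sqrt(5), 6*pi}))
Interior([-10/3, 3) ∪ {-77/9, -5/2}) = (-10/3, 3)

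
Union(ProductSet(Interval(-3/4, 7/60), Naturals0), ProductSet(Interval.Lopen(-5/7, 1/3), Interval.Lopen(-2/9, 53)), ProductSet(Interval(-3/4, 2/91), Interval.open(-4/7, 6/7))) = Union(ProductSet(Interval(-3/4, 2/91), Interval.open(-4/7, 6/7)), ProductSet(Interval(-3/4, 7/60), Naturals0), ProductSet(Interval.Lopen(-5/7, 1/3), Interval.Lopen(-2/9, 53)))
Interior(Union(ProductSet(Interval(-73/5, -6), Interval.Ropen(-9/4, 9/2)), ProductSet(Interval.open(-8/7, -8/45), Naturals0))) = ProductSet(Interval.open(-73/5, -6), Interval.open(-9/4, 9/2))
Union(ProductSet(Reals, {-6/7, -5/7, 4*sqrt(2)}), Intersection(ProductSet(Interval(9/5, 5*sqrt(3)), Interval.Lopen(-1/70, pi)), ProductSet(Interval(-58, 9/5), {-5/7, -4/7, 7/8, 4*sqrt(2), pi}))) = Union(ProductSet({9/5}, {7/8, pi}), ProductSet(Reals, {-6/7, -5/7, 4*sqrt(2)}))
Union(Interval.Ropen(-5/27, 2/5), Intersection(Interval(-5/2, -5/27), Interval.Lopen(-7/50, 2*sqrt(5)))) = Interval.Ropen(-5/27, 2/5)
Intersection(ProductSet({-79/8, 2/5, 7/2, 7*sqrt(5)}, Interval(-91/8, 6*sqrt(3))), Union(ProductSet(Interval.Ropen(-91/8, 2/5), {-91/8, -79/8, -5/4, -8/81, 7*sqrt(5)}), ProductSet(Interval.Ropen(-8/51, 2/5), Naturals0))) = ProductSet({-79/8}, {-91/8, -79/8, -5/4, -8/81})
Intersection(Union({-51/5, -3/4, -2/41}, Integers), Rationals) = Union({-51/5, -3/4, -2/41}, Integers)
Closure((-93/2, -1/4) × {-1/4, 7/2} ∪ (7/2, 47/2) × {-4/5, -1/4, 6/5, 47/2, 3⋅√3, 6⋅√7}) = ([-93/2, -1/4] × {-1/4, 7/2}) ∪ ([7/2, 47/2] × {-4/5, -1/4, 6/5, 47/2, 3⋅√3, 6⋅√7})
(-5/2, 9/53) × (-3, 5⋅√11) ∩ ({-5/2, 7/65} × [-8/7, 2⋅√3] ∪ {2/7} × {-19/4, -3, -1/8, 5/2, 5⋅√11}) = {7/65} × [-8/7, 2⋅√3]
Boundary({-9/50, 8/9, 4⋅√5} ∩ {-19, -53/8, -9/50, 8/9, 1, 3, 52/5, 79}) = {-9/50, 8/9}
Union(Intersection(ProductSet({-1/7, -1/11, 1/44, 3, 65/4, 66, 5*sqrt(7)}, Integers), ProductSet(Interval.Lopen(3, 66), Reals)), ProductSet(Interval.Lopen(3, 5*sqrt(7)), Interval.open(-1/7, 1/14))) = Union(ProductSet({65/4, 66, 5*sqrt(7)}, Integers), ProductSet(Interval.Lopen(3, 5*sqrt(7)), Interval.open(-1/7, 1/14)))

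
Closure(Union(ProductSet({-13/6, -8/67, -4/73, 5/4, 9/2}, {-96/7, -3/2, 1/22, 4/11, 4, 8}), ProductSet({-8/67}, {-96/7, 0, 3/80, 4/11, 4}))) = Union(ProductSet({-8/67}, {-96/7, 0, 3/80, 4/11, 4}), ProductSet({-13/6, -8/67, -4/73, 5/4, 9/2}, {-96/7, -3/2, 1/22, 4/11, 4, 8}))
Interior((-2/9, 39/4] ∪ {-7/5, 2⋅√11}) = (-2/9, 39/4)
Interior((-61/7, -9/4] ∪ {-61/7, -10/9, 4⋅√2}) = (-61/7, -9/4)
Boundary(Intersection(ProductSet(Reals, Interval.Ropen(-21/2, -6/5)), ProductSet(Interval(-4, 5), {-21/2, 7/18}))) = ProductSet(Interval(-4, 5), {-21/2})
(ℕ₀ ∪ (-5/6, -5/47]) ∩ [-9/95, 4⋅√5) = {0, 1, …, 8}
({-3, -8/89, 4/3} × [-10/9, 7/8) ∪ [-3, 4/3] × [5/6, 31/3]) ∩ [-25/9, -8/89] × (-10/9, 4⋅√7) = ({-8/89} × (-10/9, 7/8)) ∪ ([-25/9, -8/89] × [5/6, 31/3])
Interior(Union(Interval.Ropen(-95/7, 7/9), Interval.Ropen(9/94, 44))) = Interval.open(-95/7, 44)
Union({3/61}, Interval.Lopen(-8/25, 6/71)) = Interval.Lopen(-8/25, 6/71)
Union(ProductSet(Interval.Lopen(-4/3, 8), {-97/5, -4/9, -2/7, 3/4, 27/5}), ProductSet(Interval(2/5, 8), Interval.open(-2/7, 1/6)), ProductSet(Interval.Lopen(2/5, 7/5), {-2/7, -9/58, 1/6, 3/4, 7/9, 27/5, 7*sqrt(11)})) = Union(ProductSet(Interval.Lopen(-4/3, 8), {-97/5, -4/9, -2/7, 3/4, 27/5}), ProductSet(Interval.Lopen(2/5, 7/5), {-2/7, -9/58, 1/6, 3/4, 7/9, 27/5, 7*sqrt(11)}), ProductSet(Interval(2/5, 8), Interval.open(-2/7, 1/6)))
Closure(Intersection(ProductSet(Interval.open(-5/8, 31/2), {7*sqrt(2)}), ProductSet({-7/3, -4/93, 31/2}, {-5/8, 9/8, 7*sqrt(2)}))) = ProductSet({-4/93}, {7*sqrt(2)})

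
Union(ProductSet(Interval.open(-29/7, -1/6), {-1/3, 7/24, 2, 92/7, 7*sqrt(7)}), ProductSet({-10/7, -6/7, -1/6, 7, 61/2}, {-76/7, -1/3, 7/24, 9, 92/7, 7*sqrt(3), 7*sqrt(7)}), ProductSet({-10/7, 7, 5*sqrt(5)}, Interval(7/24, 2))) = Union(ProductSet({-10/7, 7, 5*sqrt(5)}, Interval(7/24, 2)), ProductSet({-10/7, -6/7, -1/6, 7, 61/2}, {-76/7, -1/3, 7/24, 9, 92/7, 7*sqrt(3), 7*sqrt(7)}), ProductSet(Interval.open(-29/7, -1/6), {-1/3, 7/24, 2, 92/7, 7*sqrt(7)}))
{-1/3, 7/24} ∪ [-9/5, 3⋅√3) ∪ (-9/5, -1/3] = [-9/5, 3⋅√3)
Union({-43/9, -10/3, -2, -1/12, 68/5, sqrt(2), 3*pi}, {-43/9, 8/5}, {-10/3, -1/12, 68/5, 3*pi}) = {-43/9, -10/3, -2, -1/12, 8/5, 68/5, sqrt(2), 3*pi}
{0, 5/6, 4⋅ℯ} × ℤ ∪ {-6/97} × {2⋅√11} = ({0, 5/6, 4⋅ℯ} × ℤ) ∪ ({-6/97} × {2⋅√11})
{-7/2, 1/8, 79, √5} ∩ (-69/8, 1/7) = {-7/2, 1/8}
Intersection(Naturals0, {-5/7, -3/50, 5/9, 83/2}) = EmptySet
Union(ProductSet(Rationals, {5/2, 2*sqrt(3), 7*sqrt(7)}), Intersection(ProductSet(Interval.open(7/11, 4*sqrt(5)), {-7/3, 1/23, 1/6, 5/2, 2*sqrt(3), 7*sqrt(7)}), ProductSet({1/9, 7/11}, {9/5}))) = ProductSet(Rationals, {5/2, 2*sqrt(3), 7*sqrt(7)})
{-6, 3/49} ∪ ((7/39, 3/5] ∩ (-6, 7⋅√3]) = {-6, 3/49} ∪ (7/39, 3/5]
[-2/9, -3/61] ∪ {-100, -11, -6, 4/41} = {-100, -11, -6, 4/41} ∪ [-2/9, -3/61]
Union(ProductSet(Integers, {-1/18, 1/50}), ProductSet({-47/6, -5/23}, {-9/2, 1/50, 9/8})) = Union(ProductSet({-47/6, -5/23}, {-9/2, 1/50, 9/8}), ProductSet(Integers, {-1/18, 1/50}))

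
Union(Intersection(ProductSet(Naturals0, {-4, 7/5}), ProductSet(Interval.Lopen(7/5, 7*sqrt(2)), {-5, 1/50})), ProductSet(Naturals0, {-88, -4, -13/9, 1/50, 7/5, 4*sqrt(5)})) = ProductSet(Naturals0, {-88, -4, -13/9, 1/50, 7/5, 4*sqrt(5)})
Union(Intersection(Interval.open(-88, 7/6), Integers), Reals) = Union(Range(-87, 2, 1), Reals)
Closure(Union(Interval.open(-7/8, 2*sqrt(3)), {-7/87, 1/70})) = Interval(-7/8, 2*sqrt(3))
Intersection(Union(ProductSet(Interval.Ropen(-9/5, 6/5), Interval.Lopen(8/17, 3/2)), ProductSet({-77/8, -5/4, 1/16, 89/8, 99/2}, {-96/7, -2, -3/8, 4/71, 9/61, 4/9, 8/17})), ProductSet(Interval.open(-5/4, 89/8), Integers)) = Union(ProductSet({1/16}, {-2}), ProductSet(Interval.open(-5/4, 6/5), Range(1, 2, 1)))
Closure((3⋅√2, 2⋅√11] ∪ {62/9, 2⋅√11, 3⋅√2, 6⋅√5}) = [3⋅√2, 2⋅√11] ∪ {62/9, 6⋅√5}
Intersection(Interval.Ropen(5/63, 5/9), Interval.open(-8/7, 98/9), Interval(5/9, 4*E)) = EmptySet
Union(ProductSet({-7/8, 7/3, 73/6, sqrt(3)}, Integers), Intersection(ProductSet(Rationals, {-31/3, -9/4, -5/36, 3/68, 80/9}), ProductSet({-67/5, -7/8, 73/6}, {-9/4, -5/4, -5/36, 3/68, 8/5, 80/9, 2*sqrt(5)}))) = Union(ProductSet({-67/5, -7/8, 73/6}, {-9/4, -5/36, 3/68, 80/9}), ProductSet({-7/8, 7/3, 73/6, sqrt(3)}, Integers))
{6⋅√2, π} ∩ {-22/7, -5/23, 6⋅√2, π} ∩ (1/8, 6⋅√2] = {6⋅√2, π}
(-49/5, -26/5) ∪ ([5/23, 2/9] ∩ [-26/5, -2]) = (-49/5, -26/5)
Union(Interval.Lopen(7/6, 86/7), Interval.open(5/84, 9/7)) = Interval.Lopen(5/84, 86/7)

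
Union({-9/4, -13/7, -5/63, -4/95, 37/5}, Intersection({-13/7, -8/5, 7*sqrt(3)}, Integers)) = {-9/4, -13/7, -5/63, -4/95, 37/5}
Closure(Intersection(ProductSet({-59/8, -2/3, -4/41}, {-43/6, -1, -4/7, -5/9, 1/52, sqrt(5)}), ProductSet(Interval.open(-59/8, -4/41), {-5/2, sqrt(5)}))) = ProductSet({-2/3}, {sqrt(5)})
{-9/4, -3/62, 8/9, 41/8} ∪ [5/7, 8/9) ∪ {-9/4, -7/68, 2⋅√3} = {-9/4, -7/68, -3/62, 41/8, 2⋅√3} ∪ [5/7, 8/9]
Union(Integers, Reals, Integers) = Reals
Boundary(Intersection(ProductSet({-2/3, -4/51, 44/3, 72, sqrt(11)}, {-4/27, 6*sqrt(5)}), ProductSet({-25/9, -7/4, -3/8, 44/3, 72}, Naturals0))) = EmptySet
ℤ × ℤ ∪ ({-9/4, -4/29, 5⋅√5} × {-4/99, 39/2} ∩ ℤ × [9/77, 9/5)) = ℤ × ℤ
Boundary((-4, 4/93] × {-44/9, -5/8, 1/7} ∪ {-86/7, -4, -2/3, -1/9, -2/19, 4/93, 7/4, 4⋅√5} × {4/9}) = ([-4, 4/93] × {-44/9, -5/8, 1/7}) ∪ ({-86/7, -4, -2/3, -1/9, -2/19, 4/93, 7/4, 4⋅√5} × {4/9})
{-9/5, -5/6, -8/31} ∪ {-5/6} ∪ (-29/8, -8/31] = (-29/8, -8/31]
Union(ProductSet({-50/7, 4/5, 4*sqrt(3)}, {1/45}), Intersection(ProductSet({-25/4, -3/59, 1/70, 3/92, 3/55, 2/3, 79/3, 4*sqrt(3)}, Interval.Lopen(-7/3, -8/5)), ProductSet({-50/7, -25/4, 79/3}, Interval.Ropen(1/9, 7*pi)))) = ProductSet({-50/7, 4/5, 4*sqrt(3)}, {1/45})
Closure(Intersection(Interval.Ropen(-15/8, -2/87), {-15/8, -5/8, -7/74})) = {-15/8, -5/8, -7/74}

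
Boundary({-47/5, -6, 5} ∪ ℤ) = ℤ ∪ {-47/5}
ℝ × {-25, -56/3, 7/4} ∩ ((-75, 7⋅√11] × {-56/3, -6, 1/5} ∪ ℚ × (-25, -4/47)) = (ℚ ∪ [-75, 7⋅√11]) × {-56/3}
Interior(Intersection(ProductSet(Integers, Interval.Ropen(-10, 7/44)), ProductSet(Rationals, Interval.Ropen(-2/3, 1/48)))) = EmptySet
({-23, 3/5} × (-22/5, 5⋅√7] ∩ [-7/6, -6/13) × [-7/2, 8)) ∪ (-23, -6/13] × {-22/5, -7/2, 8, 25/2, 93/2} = (-23, -6/13] × {-22/5, -7/2, 8, 25/2, 93/2}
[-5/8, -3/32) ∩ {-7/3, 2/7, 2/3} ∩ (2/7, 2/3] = ∅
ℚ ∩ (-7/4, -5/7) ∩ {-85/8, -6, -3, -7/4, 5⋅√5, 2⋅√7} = ∅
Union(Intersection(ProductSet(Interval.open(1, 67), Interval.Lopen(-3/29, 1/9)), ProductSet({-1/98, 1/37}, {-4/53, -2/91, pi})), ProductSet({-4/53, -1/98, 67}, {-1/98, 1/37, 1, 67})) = ProductSet({-4/53, -1/98, 67}, {-1/98, 1/37, 1, 67})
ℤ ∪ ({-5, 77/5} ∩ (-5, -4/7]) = ℤ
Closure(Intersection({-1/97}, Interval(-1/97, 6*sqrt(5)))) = {-1/97}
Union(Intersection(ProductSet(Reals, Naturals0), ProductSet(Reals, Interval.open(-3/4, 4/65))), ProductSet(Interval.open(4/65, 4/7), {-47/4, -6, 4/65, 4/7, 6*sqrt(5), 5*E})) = Union(ProductSet(Interval.open(4/65, 4/7), {-47/4, -6, 4/65, 4/7, 6*sqrt(5), 5*E}), ProductSet(Reals, Range(0, 1, 1)))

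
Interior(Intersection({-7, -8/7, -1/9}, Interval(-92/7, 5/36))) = EmptySet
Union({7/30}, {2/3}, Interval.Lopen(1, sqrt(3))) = Union({7/30, 2/3}, Interval.Lopen(1, sqrt(3)))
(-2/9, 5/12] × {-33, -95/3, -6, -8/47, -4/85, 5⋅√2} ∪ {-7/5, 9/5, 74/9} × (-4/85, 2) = ({-7/5, 9/5, 74/9} × (-4/85, 2)) ∪ ((-2/9, 5/12] × {-33, -95/3, -6, -8/47, -4/85, 5⋅√2})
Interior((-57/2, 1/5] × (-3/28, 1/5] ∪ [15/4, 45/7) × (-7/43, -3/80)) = ((-57/2, 1/5) × (-3/28, 1/5)) ∪ ((15/4, 45/7) × (-7/43, -3/80))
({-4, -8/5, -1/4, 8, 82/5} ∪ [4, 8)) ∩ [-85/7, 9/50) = {-4, -8/5, -1/4}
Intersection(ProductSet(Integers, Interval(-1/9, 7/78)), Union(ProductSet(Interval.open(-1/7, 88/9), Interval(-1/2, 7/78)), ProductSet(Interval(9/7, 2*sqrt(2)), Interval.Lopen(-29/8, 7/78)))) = ProductSet(Range(0, 10, 1), Interval(-1/9, 7/78))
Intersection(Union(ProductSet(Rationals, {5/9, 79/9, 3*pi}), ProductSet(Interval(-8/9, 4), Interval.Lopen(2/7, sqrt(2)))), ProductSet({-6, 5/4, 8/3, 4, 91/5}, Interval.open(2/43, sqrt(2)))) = Union(ProductSet({5/4, 8/3, 4}, Interval.open(2/7, sqrt(2))), ProductSet({-6, 5/4, 8/3, 4, 91/5}, {5/9}))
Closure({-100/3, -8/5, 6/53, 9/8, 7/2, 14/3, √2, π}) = {-100/3, -8/5, 6/53, 9/8, 7/2, 14/3, √2, π}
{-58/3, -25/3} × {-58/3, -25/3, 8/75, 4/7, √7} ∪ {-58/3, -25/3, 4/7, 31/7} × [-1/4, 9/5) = ({-58/3, -25/3, 4/7, 31/7} × [-1/4, 9/5)) ∪ ({-58/3, -25/3} × {-58/3, -25/3, 8/75, 4/7, √7})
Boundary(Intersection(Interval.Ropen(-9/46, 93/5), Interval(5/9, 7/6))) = {5/9, 7/6}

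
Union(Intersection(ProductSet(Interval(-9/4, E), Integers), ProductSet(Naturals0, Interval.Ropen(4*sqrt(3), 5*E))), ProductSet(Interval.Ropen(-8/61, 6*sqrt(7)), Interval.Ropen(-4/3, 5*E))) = ProductSet(Interval.Ropen(-8/61, 6*sqrt(7)), Interval.Ropen(-4/3, 5*E))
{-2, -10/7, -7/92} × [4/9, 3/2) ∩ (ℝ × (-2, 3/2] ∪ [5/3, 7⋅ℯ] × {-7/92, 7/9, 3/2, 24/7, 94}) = {-2, -10/7, -7/92} × [4/9, 3/2)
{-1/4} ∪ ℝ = ℝ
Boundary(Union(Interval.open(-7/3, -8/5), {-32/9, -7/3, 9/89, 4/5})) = {-32/9, -7/3, -8/5, 9/89, 4/5}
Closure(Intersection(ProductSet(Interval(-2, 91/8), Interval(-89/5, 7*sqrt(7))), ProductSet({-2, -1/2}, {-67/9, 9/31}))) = ProductSet({-2, -1/2}, {-67/9, 9/31})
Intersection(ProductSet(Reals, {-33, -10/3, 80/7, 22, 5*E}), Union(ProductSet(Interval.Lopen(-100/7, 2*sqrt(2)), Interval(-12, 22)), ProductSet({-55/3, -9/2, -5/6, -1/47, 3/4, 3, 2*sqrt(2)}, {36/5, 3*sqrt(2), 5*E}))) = Union(ProductSet({-55/3, -9/2, -5/6, -1/47, 3/4, 3, 2*sqrt(2)}, {5*E}), ProductSet(Interval.Lopen(-100/7, 2*sqrt(2)), {-10/3, 80/7, 22, 5*E}))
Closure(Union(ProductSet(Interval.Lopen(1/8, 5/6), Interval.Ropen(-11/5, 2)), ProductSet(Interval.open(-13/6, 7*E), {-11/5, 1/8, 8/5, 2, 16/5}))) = Union(ProductSet({1/8, 5/6}, Interval(-11/5, 2)), ProductSet(Interval(-13/6, 7*E), {-11/5, 1/8, 8/5, 2, 16/5}), ProductSet(Interval.Lopen(1/8, 5/6), Interval.Ropen(-11/5, 2)))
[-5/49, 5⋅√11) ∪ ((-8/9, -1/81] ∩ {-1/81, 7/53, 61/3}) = [-5/49, 5⋅√11)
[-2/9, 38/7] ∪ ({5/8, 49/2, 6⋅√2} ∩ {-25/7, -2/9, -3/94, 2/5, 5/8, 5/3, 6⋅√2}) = [-2/9, 38/7] ∪ {6⋅√2}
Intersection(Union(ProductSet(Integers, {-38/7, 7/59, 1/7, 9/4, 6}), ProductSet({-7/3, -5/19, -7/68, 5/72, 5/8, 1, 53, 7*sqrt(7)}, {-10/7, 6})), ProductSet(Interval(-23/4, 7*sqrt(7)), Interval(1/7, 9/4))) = ProductSet(Range(-5, 19, 1), {1/7, 9/4})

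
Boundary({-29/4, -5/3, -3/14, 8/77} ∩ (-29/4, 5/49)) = {-5/3, -3/14}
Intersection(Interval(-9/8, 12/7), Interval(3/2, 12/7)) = Interval(3/2, 12/7)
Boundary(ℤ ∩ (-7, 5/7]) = {-6, -5, …, 0}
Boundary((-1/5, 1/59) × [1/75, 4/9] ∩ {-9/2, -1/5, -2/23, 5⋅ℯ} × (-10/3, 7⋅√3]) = {-2/23} × [1/75, 4/9]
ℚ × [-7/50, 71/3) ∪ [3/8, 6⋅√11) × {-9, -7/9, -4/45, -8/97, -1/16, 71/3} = (ℚ × [-7/50, 71/3)) ∪ ([3/8, 6⋅√11) × {-9, -7/9, -4/45, -8/97, -1/16, 71/3})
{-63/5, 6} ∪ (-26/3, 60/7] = {-63/5} ∪ (-26/3, 60/7]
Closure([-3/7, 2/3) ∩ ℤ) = {0}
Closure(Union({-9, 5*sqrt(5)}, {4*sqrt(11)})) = {-9, 4*sqrt(11), 5*sqrt(5)}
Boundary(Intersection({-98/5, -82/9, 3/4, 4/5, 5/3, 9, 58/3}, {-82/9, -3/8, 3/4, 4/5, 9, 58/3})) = {-82/9, 3/4, 4/5, 9, 58/3}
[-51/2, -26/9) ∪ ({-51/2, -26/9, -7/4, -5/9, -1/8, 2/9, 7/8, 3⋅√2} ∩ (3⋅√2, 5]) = [-51/2, -26/9)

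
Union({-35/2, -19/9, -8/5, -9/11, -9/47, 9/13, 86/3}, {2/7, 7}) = {-35/2, -19/9, -8/5, -9/11, -9/47, 2/7, 9/13, 7, 86/3}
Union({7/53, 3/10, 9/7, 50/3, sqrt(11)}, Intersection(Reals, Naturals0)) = Union({7/53, 3/10, 9/7, 50/3, sqrt(11)}, Naturals0)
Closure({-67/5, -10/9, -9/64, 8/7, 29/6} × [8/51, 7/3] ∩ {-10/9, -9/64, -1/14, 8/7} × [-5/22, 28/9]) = {-10/9, -9/64, 8/7} × [8/51, 7/3]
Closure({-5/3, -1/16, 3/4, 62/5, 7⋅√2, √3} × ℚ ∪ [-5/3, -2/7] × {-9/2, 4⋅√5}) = ([-5/3, -2/7] × {-9/2, 4⋅√5}) ∪ ({-5/3, -1/16, 3/4, 62/5, 7⋅√2, √3} × ℝ)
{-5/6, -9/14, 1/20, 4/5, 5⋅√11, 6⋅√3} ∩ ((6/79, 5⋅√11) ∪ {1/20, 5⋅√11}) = {1/20, 4/5, 5⋅√11, 6⋅√3}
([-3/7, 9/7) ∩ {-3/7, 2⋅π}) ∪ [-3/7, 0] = [-3/7, 0]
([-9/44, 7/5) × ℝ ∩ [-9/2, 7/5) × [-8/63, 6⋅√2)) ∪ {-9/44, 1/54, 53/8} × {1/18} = ({-9/44, 1/54, 53/8} × {1/18}) ∪ ([-9/44, 7/5) × [-8/63, 6⋅√2))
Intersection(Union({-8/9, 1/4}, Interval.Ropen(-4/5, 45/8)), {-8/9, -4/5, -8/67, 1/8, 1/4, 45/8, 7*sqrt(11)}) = {-8/9, -4/5, -8/67, 1/8, 1/4}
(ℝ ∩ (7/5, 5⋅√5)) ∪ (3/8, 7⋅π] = (3/8, 7⋅π]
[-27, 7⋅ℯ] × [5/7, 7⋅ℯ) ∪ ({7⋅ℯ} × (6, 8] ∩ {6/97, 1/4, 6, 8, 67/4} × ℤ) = [-27, 7⋅ℯ] × [5/7, 7⋅ℯ)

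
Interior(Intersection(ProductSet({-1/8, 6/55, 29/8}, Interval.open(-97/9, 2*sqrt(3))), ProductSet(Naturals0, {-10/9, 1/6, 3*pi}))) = EmptySet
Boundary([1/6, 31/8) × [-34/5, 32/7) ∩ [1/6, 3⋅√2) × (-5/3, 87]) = ({1/6, 31/8} × [-5/3, 32/7]) ∪ ([1/6, 31/8] × {-5/3, 32/7})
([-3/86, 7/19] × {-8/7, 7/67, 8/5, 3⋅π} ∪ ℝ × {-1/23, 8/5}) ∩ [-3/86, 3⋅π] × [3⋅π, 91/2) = [-3/86, 7/19] × {3⋅π}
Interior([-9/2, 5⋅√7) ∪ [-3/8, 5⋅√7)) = (-9/2, 5⋅√7)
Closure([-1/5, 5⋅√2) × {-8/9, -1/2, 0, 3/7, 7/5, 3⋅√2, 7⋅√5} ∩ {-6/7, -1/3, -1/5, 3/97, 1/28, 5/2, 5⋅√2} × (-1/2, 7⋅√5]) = {-1/5, 3/97, 1/28, 5/2} × {0, 3/7, 7/5, 3⋅√2, 7⋅√5}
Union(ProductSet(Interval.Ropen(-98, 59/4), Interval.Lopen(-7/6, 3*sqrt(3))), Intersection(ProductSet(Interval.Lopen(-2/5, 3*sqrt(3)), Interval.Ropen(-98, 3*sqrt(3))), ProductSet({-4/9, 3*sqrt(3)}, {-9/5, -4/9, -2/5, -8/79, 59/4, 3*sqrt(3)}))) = Union(ProductSet({3*sqrt(3)}, {-9/5, -4/9, -2/5, -8/79}), ProductSet(Interval.Ropen(-98, 59/4), Interval.Lopen(-7/6, 3*sqrt(3))))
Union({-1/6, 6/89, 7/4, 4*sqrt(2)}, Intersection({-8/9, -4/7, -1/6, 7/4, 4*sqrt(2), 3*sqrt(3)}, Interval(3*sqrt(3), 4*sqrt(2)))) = {-1/6, 6/89, 7/4, 4*sqrt(2), 3*sqrt(3)}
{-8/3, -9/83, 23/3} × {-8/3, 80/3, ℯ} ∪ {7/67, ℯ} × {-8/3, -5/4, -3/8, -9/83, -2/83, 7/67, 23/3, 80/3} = ({-8/3, -9/83, 23/3} × {-8/3, 80/3, ℯ}) ∪ ({7/67, ℯ} × {-8/3, -5/4, -3/8, -9/83, -2/83, 7/67, 23/3, 80/3})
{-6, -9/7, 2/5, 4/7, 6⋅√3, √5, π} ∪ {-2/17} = {-6, -9/7, -2/17, 2/5, 4/7, 6⋅√3, √5, π}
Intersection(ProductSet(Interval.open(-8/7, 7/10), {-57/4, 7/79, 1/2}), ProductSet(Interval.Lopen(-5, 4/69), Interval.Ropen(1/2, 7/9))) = ProductSet(Interval.Lopen(-8/7, 4/69), {1/2})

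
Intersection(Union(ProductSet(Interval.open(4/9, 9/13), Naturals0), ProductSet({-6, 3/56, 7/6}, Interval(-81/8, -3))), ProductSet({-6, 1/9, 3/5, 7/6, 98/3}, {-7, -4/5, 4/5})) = ProductSet({-6, 7/6}, {-7})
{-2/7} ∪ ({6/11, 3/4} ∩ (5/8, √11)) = {-2/7, 3/4}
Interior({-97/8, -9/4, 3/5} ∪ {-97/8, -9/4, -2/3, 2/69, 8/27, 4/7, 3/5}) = ∅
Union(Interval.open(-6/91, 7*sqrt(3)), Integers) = Union(Integers, Interval.open(-6/91, 7*sqrt(3)))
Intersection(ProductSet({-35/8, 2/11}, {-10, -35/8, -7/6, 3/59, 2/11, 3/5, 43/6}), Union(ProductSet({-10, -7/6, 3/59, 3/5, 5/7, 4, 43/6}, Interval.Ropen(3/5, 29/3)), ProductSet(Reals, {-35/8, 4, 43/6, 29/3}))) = ProductSet({-35/8, 2/11}, {-35/8, 43/6})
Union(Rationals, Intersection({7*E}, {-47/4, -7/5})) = Rationals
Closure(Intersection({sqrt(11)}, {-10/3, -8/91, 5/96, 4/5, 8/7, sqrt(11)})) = {sqrt(11)}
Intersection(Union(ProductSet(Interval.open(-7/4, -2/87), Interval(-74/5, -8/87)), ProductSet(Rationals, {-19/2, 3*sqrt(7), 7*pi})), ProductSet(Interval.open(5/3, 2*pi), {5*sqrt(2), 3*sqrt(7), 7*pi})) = ProductSet(Intersection(Interval.open(5/3, 2*pi), Rationals), {3*sqrt(7), 7*pi})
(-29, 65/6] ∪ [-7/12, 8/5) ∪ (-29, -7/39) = (-29, 65/6]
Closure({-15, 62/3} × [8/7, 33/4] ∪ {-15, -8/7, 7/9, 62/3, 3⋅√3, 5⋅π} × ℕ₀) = ({-15, 62/3} × [8/7, 33/4]) ∪ ({-15, -8/7, 7/9, 62/3, 3⋅√3, 5⋅π} × ℕ₀)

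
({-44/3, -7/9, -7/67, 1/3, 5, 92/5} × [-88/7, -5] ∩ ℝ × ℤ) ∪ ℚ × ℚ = ℚ × ℚ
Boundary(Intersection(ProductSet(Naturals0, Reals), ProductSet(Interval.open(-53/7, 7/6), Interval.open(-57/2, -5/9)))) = ProductSet(Range(0, 2, 1), Interval(-57/2, -5/9))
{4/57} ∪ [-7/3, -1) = [-7/3, -1) ∪ {4/57}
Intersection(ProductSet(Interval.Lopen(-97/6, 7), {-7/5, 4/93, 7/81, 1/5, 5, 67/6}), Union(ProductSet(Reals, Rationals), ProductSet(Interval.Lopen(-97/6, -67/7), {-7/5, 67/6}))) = ProductSet(Interval.Lopen(-97/6, 7), {-7/5, 4/93, 7/81, 1/5, 5, 67/6})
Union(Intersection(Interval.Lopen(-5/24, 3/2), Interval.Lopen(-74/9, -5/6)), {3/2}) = {3/2}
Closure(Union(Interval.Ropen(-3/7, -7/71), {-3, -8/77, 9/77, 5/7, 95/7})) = Union({-3, 9/77, 5/7, 95/7}, Interval(-3/7, -7/71))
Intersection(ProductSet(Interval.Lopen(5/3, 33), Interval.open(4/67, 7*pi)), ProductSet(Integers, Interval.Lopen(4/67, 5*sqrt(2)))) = ProductSet(Range(2, 34, 1), Interval.Lopen(4/67, 5*sqrt(2)))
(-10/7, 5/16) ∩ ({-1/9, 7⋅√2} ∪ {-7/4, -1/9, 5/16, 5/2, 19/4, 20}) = {-1/9}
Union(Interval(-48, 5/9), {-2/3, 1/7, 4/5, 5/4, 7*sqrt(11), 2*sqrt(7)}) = Union({4/5, 5/4, 7*sqrt(11), 2*sqrt(7)}, Interval(-48, 5/9))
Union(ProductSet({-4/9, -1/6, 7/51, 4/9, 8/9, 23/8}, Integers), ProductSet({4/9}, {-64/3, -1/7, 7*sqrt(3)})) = Union(ProductSet({4/9}, {-64/3, -1/7, 7*sqrt(3)}), ProductSet({-4/9, -1/6, 7/51, 4/9, 8/9, 23/8}, Integers))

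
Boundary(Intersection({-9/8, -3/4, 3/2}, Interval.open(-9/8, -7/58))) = {-3/4}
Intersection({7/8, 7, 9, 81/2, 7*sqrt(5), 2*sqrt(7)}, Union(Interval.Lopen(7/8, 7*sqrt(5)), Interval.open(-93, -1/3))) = {7, 9, 7*sqrt(5), 2*sqrt(7)}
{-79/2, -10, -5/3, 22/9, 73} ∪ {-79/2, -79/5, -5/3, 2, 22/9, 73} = {-79/2, -79/5, -10, -5/3, 2, 22/9, 73}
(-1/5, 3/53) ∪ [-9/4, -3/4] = [-9/4, -3/4] ∪ (-1/5, 3/53)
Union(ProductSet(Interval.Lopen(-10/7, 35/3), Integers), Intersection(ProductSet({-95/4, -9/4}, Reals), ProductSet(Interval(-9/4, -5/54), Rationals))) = Union(ProductSet({-9/4}, Rationals), ProductSet(Interval.Lopen(-10/7, 35/3), Integers))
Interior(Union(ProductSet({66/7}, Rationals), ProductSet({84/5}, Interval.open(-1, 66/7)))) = EmptySet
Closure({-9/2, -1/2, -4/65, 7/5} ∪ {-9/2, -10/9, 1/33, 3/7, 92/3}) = {-9/2, -10/9, -1/2, -4/65, 1/33, 3/7, 7/5, 92/3}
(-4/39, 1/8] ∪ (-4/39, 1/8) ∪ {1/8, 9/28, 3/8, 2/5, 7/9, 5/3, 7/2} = (-4/39, 1/8] ∪ {9/28, 3/8, 2/5, 7/9, 5/3, 7/2}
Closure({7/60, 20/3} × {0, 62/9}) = {7/60, 20/3} × {0, 62/9}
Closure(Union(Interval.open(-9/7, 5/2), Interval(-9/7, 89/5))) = Interval(-9/7, 89/5)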